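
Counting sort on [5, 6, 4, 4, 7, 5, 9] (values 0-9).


Input: [5, 6, 4, 4, 7, 5, 9]
Counts: [0, 0, 0, 0, 2, 2, 1, 1, 0, 1]

Sorted: [4, 4, 5, 5, 6, 7, 9]


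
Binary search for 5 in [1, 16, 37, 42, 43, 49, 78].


Step 1: lo=0, hi=6, mid=3, val=42
Step 2: lo=0, hi=2, mid=1, val=16
Step 3: lo=0, hi=0, mid=0, val=1

Not found


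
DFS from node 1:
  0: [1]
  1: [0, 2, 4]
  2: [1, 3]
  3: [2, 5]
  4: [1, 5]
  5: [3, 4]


Visit 1, push [4, 2, 0]
Visit 0, push []
Visit 2, push [3]
Visit 3, push [5]
Visit 5, push [4]
Visit 4, push []

DFS order: [1, 0, 2, 3, 5, 4]


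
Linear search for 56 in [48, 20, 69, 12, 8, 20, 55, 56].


i=0: 48!=56
i=1: 20!=56
i=2: 69!=56
i=3: 12!=56
i=4: 8!=56
i=5: 20!=56
i=6: 55!=56
i=7: 56==56 found!

Found at 7, 8 comps


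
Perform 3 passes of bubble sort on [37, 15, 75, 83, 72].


Initial: [37, 15, 75, 83, 72]
Pass 1: [15, 37, 75, 72, 83] (2 swaps)
Pass 2: [15, 37, 72, 75, 83] (1 swaps)
Pass 3: [15, 37, 72, 75, 83] (0 swaps)

After 3 passes: [15, 37, 72, 75, 83]


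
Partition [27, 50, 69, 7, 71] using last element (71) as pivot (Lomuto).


Pivot: 71
  27 <= 71: advance i (no swap)
  50 <= 71: advance i (no swap)
  69 <= 71: advance i (no swap)
  7 <= 71: advance i (no swap)
Place pivot at 4: [27, 50, 69, 7, 71]

Partitioned: [27, 50, 69, 7, 71]


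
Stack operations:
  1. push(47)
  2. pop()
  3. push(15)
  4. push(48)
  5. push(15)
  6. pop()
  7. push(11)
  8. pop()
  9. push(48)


push(47) -> [47]
pop()->47, []
push(15) -> [15]
push(48) -> [15, 48]
push(15) -> [15, 48, 15]
pop()->15, [15, 48]
push(11) -> [15, 48, 11]
pop()->11, [15, 48]
push(48) -> [15, 48, 48]

Final stack: [15, 48, 48]


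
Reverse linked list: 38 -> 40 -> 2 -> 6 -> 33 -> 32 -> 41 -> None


Step 1: curr=38, set curr.next=prev(None) | reversed so far: 38
Step 2: curr=40, set curr.next=prev(38) | reversed so far: 40 -> 38
Step 3: curr=2, set curr.next=prev(40) | reversed so far: 2 -> 40 -> 38
Step 4: curr=6, set curr.next=prev(2) | reversed so far: 6 -> 2 -> 40 -> 38
Step 5: curr=33, set curr.next=prev(6) | reversed so far: 33 -> 6 -> 2 -> 40 -> 38
Step 6: curr=32, set curr.next=prev(33) | reversed so far: 32 -> 33 -> 6 -> 2 -> 40 -> 38
Step 7: curr=41, set curr.next=prev(32) | reversed so far: 41 -> 32 -> 33 -> 6 -> 2 -> 40 -> 38

41 -> 32 -> 33 -> 6 -> 2 -> 40 -> 38 -> None


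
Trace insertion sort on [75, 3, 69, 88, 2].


Initial: [75, 3, 69, 88, 2]
Insert 3: [3, 75, 69, 88, 2]
Insert 69: [3, 69, 75, 88, 2]
Insert 88: [3, 69, 75, 88, 2]
Insert 2: [2, 3, 69, 75, 88]

Sorted: [2, 3, 69, 75, 88]


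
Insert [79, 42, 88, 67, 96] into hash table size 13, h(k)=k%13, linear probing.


Insert 79: h=1 -> slot 1
Insert 42: h=3 -> slot 3
Insert 88: h=10 -> slot 10
Insert 67: h=2 -> slot 2
Insert 96: h=5 -> slot 5

Table: [None, 79, 67, 42, None, 96, None, None, None, None, 88, None, None]


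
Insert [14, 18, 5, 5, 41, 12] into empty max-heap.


Insert 14: [14]
Insert 18: [18, 14]
Insert 5: [18, 14, 5]
Insert 5: [18, 14, 5, 5]
Insert 41: [41, 18, 5, 5, 14]
Insert 12: [41, 18, 12, 5, 14, 5]

Final heap: [41, 18, 12, 5, 14, 5]


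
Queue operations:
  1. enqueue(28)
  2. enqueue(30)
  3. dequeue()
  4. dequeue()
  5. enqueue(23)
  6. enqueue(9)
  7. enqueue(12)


enqueue(28) -> [28]
enqueue(30) -> [28, 30]
dequeue()->28, [30]
dequeue()->30, []
enqueue(23) -> [23]
enqueue(9) -> [23, 9]
enqueue(12) -> [23, 9, 12]

Final queue: [23, 9, 12]


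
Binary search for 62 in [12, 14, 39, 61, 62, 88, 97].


Step 1: lo=0, hi=6, mid=3, val=61
Step 2: lo=4, hi=6, mid=5, val=88
Step 3: lo=4, hi=4, mid=4, val=62

Found at index 4


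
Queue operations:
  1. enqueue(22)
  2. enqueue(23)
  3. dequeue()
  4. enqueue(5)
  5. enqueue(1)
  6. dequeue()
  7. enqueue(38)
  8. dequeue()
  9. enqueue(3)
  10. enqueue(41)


enqueue(22) -> [22]
enqueue(23) -> [22, 23]
dequeue()->22, [23]
enqueue(5) -> [23, 5]
enqueue(1) -> [23, 5, 1]
dequeue()->23, [5, 1]
enqueue(38) -> [5, 1, 38]
dequeue()->5, [1, 38]
enqueue(3) -> [1, 38, 3]
enqueue(41) -> [1, 38, 3, 41]

Final queue: [1, 38, 3, 41]


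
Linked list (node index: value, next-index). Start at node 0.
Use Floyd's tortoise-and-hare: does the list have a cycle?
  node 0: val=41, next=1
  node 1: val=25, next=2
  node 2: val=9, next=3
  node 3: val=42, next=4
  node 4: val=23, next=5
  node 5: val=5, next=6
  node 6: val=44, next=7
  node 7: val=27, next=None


Floyd's tortoise (slow, +1) and hare (fast, +2):
  init: slow=0, fast=0
  step 1: slow=1, fast=2
  step 2: slow=2, fast=4
  step 3: slow=3, fast=6
  step 4: fast 6->7->None, no cycle

Cycle: no


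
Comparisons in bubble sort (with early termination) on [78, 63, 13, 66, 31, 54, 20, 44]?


Algorithm: bubble sort (with early termination)
Input: [78, 63, 13, 66, 31, 54, 20, 44]
Sorted: [13, 20, 31, 44, 54, 63, 66, 78]

27


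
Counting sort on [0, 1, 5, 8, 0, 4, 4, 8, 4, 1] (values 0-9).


Input: [0, 1, 5, 8, 0, 4, 4, 8, 4, 1]
Counts: [2, 2, 0, 0, 3, 1, 0, 0, 2, 0]

Sorted: [0, 0, 1, 1, 4, 4, 4, 5, 8, 8]


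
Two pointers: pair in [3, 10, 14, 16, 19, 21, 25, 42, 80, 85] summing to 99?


lo=0(3)+hi=9(85)=88
lo=1(10)+hi=9(85)=95
lo=2(14)+hi=9(85)=99

Yes: 14+85=99


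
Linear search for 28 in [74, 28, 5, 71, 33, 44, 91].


i=0: 74!=28
i=1: 28==28 found!

Found at 1, 2 comps


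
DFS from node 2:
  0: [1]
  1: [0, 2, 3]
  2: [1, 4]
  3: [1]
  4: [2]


Visit 2, push [4, 1]
Visit 1, push [3, 0]
Visit 0, push []
Visit 3, push []
Visit 4, push []

DFS order: [2, 1, 0, 3, 4]


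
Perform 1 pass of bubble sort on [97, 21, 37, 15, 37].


Initial: [97, 21, 37, 15, 37]
Pass 1: [21, 37, 15, 37, 97] (4 swaps)

After 1 pass: [21, 37, 15, 37, 97]


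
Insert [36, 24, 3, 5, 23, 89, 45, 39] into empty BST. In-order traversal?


Insert 36: root
Insert 24: L from 36
Insert 3: L from 36 -> L from 24
Insert 5: L from 36 -> L from 24 -> R from 3
Insert 23: L from 36 -> L from 24 -> R from 3 -> R from 5
Insert 89: R from 36
Insert 45: R from 36 -> L from 89
Insert 39: R from 36 -> L from 89 -> L from 45

In-order: [3, 5, 23, 24, 36, 39, 45, 89]


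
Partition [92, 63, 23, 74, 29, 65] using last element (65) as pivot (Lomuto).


Pivot: 65
  63 <= 65: swap -> [63, 92, 23, 74, 29, 65]
  23 <= 65: swap -> [63, 23, 92, 74, 29, 65]
  29 <= 65: swap -> [63, 23, 29, 74, 92, 65]
Place pivot at 3: [63, 23, 29, 65, 92, 74]

Partitioned: [63, 23, 29, 65, 92, 74]


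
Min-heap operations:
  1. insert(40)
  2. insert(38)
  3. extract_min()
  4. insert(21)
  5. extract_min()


insert(40) -> [40]
insert(38) -> [38, 40]
extract_min()->38, [40]
insert(21) -> [21, 40]
extract_min()->21, [40]

Final heap: [40]


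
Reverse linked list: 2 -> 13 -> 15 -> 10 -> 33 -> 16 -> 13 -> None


Step 1: curr=2, set curr.next=prev(None) | reversed so far: 2
Step 2: curr=13, set curr.next=prev(2) | reversed so far: 13 -> 2
Step 3: curr=15, set curr.next=prev(13) | reversed so far: 15 -> 13 -> 2
Step 4: curr=10, set curr.next=prev(15) | reversed so far: 10 -> 15 -> 13 -> 2
Step 5: curr=33, set curr.next=prev(10) | reversed so far: 33 -> 10 -> 15 -> 13 -> 2
Step 6: curr=16, set curr.next=prev(33) | reversed so far: 16 -> 33 -> 10 -> 15 -> 13 -> 2
Step 7: curr=13, set curr.next=prev(16) | reversed so far: 13 -> 16 -> 33 -> 10 -> 15 -> 13 -> 2

13 -> 16 -> 33 -> 10 -> 15 -> 13 -> 2 -> None


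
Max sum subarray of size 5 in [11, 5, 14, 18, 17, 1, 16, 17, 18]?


[0:5]: 65
[1:6]: 55
[2:7]: 66
[3:8]: 69
[4:9]: 69

Max: 69 at [3:8]


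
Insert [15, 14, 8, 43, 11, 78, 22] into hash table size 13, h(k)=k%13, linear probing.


Insert 15: h=2 -> slot 2
Insert 14: h=1 -> slot 1
Insert 8: h=8 -> slot 8
Insert 43: h=4 -> slot 4
Insert 11: h=11 -> slot 11
Insert 78: h=0 -> slot 0
Insert 22: h=9 -> slot 9

Table: [78, 14, 15, None, 43, None, None, None, 8, 22, None, 11, None]


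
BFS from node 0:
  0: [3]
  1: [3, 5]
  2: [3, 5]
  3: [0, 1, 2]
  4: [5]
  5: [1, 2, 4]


Visit 0, enqueue [3]
Visit 3, enqueue [1, 2]
Visit 1, enqueue [5]
Visit 2, enqueue []
Visit 5, enqueue [4]
Visit 4, enqueue []

BFS order: [0, 3, 1, 2, 5, 4]


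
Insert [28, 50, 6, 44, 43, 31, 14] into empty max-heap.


Insert 28: [28]
Insert 50: [50, 28]
Insert 6: [50, 28, 6]
Insert 44: [50, 44, 6, 28]
Insert 43: [50, 44, 6, 28, 43]
Insert 31: [50, 44, 31, 28, 43, 6]
Insert 14: [50, 44, 31, 28, 43, 6, 14]

Final heap: [50, 44, 31, 28, 43, 6, 14]


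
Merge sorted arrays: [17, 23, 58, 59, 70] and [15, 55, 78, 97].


Take 15 from B
Take 17 from A
Take 23 from A
Take 55 from B
Take 58 from A
Take 59 from A
Take 70 from A

Merged: [15, 17, 23, 55, 58, 59, 70, 78, 97]


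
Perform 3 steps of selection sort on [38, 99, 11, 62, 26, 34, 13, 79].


Initial: [38, 99, 11, 62, 26, 34, 13, 79]
Step 1: min=11 at 2
  Swap: [11, 99, 38, 62, 26, 34, 13, 79]
Step 2: min=13 at 6
  Swap: [11, 13, 38, 62, 26, 34, 99, 79]
Step 3: min=26 at 4
  Swap: [11, 13, 26, 62, 38, 34, 99, 79]

After 3 steps: [11, 13, 26, 62, 38, 34, 99, 79]


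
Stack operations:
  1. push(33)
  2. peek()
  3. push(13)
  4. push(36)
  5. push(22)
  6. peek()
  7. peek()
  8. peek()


push(33) -> [33]
peek()->33
push(13) -> [33, 13]
push(36) -> [33, 13, 36]
push(22) -> [33, 13, 36, 22]
peek()->22
peek()->22
peek()->22

Final stack: [33, 13, 36, 22]


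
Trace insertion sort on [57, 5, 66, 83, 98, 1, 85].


Initial: [57, 5, 66, 83, 98, 1, 85]
Insert 5: [5, 57, 66, 83, 98, 1, 85]
Insert 66: [5, 57, 66, 83, 98, 1, 85]
Insert 83: [5, 57, 66, 83, 98, 1, 85]
Insert 98: [5, 57, 66, 83, 98, 1, 85]
Insert 1: [1, 5, 57, 66, 83, 98, 85]
Insert 85: [1, 5, 57, 66, 83, 85, 98]

Sorted: [1, 5, 57, 66, 83, 85, 98]


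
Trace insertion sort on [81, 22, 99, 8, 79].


Initial: [81, 22, 99, 8, 79]
Insert 22: [22, 81, 99, 8, 79]
Insert 99: [22, 81, 99, 8, 79]
Insert 8: [8, 22, 81, 99, 79]
Insert 79: [8, 22, 79, 81, 99]

Sorted: [8, 22, 79, 81, 99]


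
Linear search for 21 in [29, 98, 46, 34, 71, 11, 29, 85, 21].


i=0: 29!=21
i=1: 98!=21
i=2: 46!=21
i=3: 34!=21
i=4: 71!=21
i=5: 11!=21
i=6: 29!=21
i=7: 85!=21
i=8: 21==21 found!

Found at 8, 9 comps


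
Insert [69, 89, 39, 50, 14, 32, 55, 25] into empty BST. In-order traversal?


Insert 69: root
Insert 89: R from 69
Insert 39: L from 69
Insert 50: L from 69 -> R from 39
Insert 14: L from 69 -> L from 39
Insert 32: L from 69 -> L from 39 -> R from 14
Insert 55: L from 69 -> R from 39 -> R from 50
Insert 25: L from 69 -> L from 39 -> R from 14 -> L from 32

In-order: [14, 25, 32, 39, 50, 55, 69, 89]


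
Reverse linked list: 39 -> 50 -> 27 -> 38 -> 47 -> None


Step 1: curr=39, set curr.next=prev(None) | reversed so far: 39
Step 2: curr=50, set curr.next=prev(39) | reversed so far: 50 -> 39
Step 3: curr=27, set curr.next=prev(50) | reversed so far: 27 -> 50 -> 39
Step 4: curr=38, set curr.next=prev(27) | reversed so far: 38 -> 27 -> 50 -> 39
Step 5: curr=47, set curr.next=prev(38) | reversed so far: 47 -> 38 -> 27 -> 50 -> 39

47 -> 38 -> 27 -> 50 -> 39 -> None


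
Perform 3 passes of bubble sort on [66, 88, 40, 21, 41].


Initial: [66, 88, 40, 21, 41]
Pass 1: [66, 40, 21, 41, 88] (3 swaps)
Pass 2: [40, 21, 41, 66, 88] (3 swaps)
Pass 3: [21, 40, 41, 66, 88] (1 swaps)

After 3 passes: [21, 40, 41, 66, 88]


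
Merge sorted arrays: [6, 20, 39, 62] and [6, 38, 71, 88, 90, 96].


Take 6 from A
Take 6 from B
Take 20 from A
Take 38 from B
Take 39 from A
Take 62 from A

Merged: [6, 6, 20, 38, 39, 62, 71, 88, 90, 96]


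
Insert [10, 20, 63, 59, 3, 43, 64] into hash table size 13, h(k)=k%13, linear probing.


Insert 10: h=10 -> slot 10
Insert 20: h=7 -> slot 7
Insert 63: h=11 -> slot 11
Insert 59: h=7, 1 probes -> slot 8
Insert 3: h=3 -> slot 3
Insert 43: h=4 -> slot 4
Insert 64: h=12 -> slot 12

Table: [None, None, None, 3, 43, None, None, 20, 59, None, 10, 63, 64]


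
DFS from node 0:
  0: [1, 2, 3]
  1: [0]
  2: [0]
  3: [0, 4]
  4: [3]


Visit 0, push [3, 2, 1]
Visit 1, push []
Visit 2, push []
Visit 3, push [4]
Visit 4, push []

DFS order: [0, 1, 2, 3, 4]


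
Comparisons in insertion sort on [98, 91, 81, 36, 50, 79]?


Algorithm: insertion sort
Input: [98, 91, 81, 36, 50, 79]
Sorted: [36, 50, 79, 81, 91, 98]

14


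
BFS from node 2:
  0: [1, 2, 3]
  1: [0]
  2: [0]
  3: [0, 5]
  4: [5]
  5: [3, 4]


Visit 2, enqueue [0]
Visit 0, enqueue [1, 3]
Visit 1, enqueue []
Visit 3, enqueue [5]
Visit 5, enqueue [4]
Visit 4, enqueue []

BFS order: [2, 0, 1, 3, 5, 4]


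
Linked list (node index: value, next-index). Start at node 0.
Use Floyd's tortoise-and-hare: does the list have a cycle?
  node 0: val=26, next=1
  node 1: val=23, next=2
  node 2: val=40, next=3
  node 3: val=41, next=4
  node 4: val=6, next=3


Floyd's tortoise (slow, +1) and hare (fast, +2):
  init: slow=0, fast=0
  step 1: slow=1, fast=2
  step 2: slow=2, fast=4
  step 3: slow=3, fast=4
  step 4: slow=4, fast=4
  slow == fast at node 4: cycle detected

Cycle: yes


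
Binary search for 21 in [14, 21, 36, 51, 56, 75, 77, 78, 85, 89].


Step 1: lo=0, hi=9, mid=4, val=56
Step 2: lo=0, hi=3, mid=1, val=21

Found at index 1


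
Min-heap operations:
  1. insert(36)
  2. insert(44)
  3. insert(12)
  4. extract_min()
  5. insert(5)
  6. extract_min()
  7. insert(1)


insert(36) -> [36]
insert(44) -> [36, 44]
insert(12) -> [12, 44, 36]
extract_min()->12, [36, 44]
insert(5) -> [5, 44, 36]
extract_min()->5, [36, 44]
insert(1) -> [1, 44, 36]

Final heap: [1, 44, 36]


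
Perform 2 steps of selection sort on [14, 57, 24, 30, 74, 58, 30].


Initial: [14, 57, 24, 30, 74, 58, 30]
Step 1: min=14 at 0
  Swap: [14, 57, 24, 30, 74, 58, 30]
Step 2: min=24 at 2
  Swap: [14, 24, 57, 30, 74, 58, 30]

After 2 steps: [14, 24, 57, 30, 74, 58, 30]


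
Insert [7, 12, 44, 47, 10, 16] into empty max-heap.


Insert 7: [7]
Insert 12: [12, 7]
Insert 44: [44, 7, 12]
Insert 47: [47, 44, 12, 7]
Insert 10: [47, 44, 12, 7, 10]
Insert 16: [47, 44, 16, 7, 10, 12]

Final heap: [47, 44, 16, 7, 10, 12]


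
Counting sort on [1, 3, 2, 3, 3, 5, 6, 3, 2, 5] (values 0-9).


Input: [1, 3, 2, 3, 3, 5, 6, 3, 2, 5]
Counts: [0, 1, 2, 4, 0, 2, 1, 0, 0, 0]

Sorted: [1, 2, 2, 3, 3, 3, 3, 5, 5, 6]


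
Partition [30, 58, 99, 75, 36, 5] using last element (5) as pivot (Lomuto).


Pivot: 5
Place pivot at 0: [5, 58, 99, 75, 36, 30]

Partitioned: [5, 58, 99, 75, 36, 30]


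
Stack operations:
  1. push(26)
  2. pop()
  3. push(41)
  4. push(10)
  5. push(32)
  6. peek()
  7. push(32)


push(26) -> [26]
pop()->26, []
push(41) -> [41]
push(10) -> [41, 10]
push(32) -> [41, 10, 32]
peek()->32
push(32) -> [41, 10, 32, 32]

Final stack: [41, 10, 32, 32]


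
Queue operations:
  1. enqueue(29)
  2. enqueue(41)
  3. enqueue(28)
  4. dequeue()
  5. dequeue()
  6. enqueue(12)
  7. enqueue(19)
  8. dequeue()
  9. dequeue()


enqueue(29) -> [29]
enqueue(41) -> [29, 41]
enqueue(28) -> [29, 41, 28]
dequeue()->29, [41, 28]
dequeue()->41, [28]
enqueue(12) -> [28, 12]
enqueue(19) -> [28, 12, 19]
dequeue()->28, [12, 19]
dequeue()->12, [19]

Final queue: [19]


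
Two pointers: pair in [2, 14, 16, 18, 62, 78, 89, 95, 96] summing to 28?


lo=0(2)+hi=8(96)=98
lo=0(2)+hi=7(95)=97
lo=0(2)+hi=6(89)=91
lo=0(2)+hi=5(78)=80
lo=0(2)+hi=4(62)=64
lo=0(2)+hi=3(18)=20
lo=1(14)+hi=3(18)=32
lo=1(14)+hi=2(16)=30

No pair found


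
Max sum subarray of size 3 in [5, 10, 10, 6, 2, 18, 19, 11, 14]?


[0:3]: 25
[1:4]: 26
[2:5]: 18
[3:6]: 26
[4:7]: 39
[5:8]: 48
[6:9]: 44

Max: 48 at [5:8]


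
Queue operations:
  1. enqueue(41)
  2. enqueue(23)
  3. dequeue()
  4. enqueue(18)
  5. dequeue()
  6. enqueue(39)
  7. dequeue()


enqueue(41) -> [41]
enqueue(23) -> [41, 23]
dequeue()->41, [23]
enqueue(18) -> [23, 18]
dequeue()->23, [18]
enqueue(39) -> [18, 39]
dequeue()->18, [39]

Final queue: [39]


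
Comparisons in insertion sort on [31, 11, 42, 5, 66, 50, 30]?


Algorithm: insertion sort
Input: [31, 11, 42, 5, 66, 50, 30]
Sorted: [5, 11, 30, 31, 42, 50, 66]

13


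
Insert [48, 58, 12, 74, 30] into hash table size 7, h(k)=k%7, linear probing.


Insert 48: h=6 -> slot 6
Insert 58: h=2 -> slot 2
Insert 12: h=5 -> slot 5
Insert 74: h=4 -> slot 4
Insert 30: h=2, 1 probes -> slot 3

Table: [None, None, 58, 30, 74, 12, 48]


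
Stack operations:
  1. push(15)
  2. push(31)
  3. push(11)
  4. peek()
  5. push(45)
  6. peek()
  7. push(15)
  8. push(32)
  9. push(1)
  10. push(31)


push(15) -> [15]
push(31) -> [15, 31]
push(11) -> [15, 31, 11]
peek()->11
push(45) -> [15, 31, 11, 45]
peek()->45
push(15) -> [15, 31, 11, 45, 15]
push(32) -> [15, 31, 11, 45, 15, 32]
push(1) -> [15, 31, 11, 45, 15, 32, 1]
push(31) -> [15, 31, 11, 45, 15, 32, 1, 31]

Final stack: [15, 31, 11, 45, 15, 32, 1, 31]


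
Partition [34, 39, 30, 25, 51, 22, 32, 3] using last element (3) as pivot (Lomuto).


Pivot: 3
Place pivot at 0: [3, 39, 30, 25, 51, 22, 32, 34]

Partitioned: [3, 39, 30, 25, 51, 22, 32, 34]


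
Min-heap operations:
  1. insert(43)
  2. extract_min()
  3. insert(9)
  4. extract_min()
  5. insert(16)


insert(43) -> [43]
extract_min()->43, []
insert(9) -> [9]
extract_min()->9, []
insert(16) -> [16]

Final heap: [16]


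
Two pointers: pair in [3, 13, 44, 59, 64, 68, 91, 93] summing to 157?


lo=0(3)+hi=7(93)=96
lo=1(13)+hi=7(93)=106
lo=2(44)+hi=7(93)=137
lo=3(59)+hi=7(93)=152
lo=4(64)+hi=7(93)=157

Yes: 64+93=157


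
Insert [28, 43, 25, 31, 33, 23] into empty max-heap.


Insert 28: [28]
Insert 43: [43, 28]
Insert 25: [43, 28, 25]
Insert 31: [43, 31, 25, 28]
Insert 33: [43, 33, 25, 28, 31]
Insert 23: [43, 33, 25, 28, 31, 23]

Final heap: [43, 33, 25, 28, 31, 23]


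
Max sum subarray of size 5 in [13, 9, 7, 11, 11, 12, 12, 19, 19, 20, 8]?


[0:5]: 51
[1:6]: 50
[2:7]: 53
[3:8]: 65
[4:9]: 73
[5:10]: 82
[6:11]: 78

Max: 82 at [5:10]


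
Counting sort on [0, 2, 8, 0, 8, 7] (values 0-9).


Input: [0, 2, 8, 0, 8, 7]
Counts: [2, 0, 1, 0, 0, 0, 0, 1, 2, 0]

Sorted: [0, 0, 2, 7, 8, 8]


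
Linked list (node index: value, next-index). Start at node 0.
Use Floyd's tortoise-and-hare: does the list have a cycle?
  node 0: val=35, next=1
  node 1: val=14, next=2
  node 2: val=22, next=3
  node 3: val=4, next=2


Floyd's tortoise (slow, +1) and hare (fast, +2):
  init: slow=0, fast=0
  step 1: slow=1, fast=2
  step 2: slow=2, fast=2
  slow == fast at node 2: cycle detected

Cycle: yes


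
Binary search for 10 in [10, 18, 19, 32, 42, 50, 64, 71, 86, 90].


Step 1: lo=0, hi=9, mid=4, val=42
Step 2: lo=0, hi=3, mid=1, val=18
Step 3: lo=0, hi=0, mid=0, val=10

Found at index 0


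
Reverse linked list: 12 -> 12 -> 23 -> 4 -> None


Step 1: curr=12, set curr.next=prev(None) | reversed so far: 12
Step 2: curr=12, set curr.next=prev(12) | reversed so far: 12 -> 12
Step 3: curr=23, set curr.next=prev(12) | reversed so far: 23 -> 12 -> 12
Step 4: curr=4, set curr.next=prev(23) | reversed so far: 4 -> 23 -> 12 -> 12

4 -> 23 -> 12 -> 12 -> None


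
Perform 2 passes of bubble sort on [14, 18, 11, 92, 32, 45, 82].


Initial: [14, 18, 11, 92, 32, 45, 82]
Pass 1: [14, 11, 18, 32, 45, 82, 92] (4 swaps)
Pass 2: [11, 14, 18, 32, 45, 82, 92] (1 swaps)

After 2 passes: [11, 14, 18, 32, 45, 82, 92]


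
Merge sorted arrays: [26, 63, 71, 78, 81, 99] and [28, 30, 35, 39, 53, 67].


Take 26 from A
Take 28 from B
Take 30 from B
Take 35 from B
Take 39 from B
Take 53 from B
Take 63 from A
Take 67 from B

Merged: [26, 28, 30, 35, 39, 53, 63, 67, 71, 78, 81, 99]


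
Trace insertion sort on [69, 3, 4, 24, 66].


Initial: [69, 3, 4, 24, 66]
Insert 3: [3, 69, 4, 24, 66]
Insert 4: [3, 4, 69, 24, 66]
Insert 24: [3, 4, 24, 69, 66]
Insert 66: [3, 4, 24, 66, 69]

Sorted: [3, 4, 24, 66, 69]


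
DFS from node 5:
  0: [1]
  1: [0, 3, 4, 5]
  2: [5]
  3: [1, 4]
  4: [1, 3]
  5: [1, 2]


Visit 5, push [2, 1]
Visit 1, push [4, 3, 0]
Visit 0, push []
Visit 3, push [4]
Visit 4, push []
Visit 2, push []

DFS order: [5, 1, 0, 3, 4, 2]


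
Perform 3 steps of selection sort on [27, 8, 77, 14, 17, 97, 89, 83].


Initial: [27, 8, 77, 14, 17, 97, 89, 83]
Step 1: min=8 at 1
  Swap: [8, 27, 77, 14, 17, 97, 89, 83]
Step 2: min=14 at 3
  Swap: [8, 14, 77, 27, 17, 97, 89, 83]
Step 3: min=17 at 4
  Swap: [8, 14, 17, 27, 77, 97, 89, 83]

After 3 steps: [8, 14, 17, 27, 77, 97, 89, 83]


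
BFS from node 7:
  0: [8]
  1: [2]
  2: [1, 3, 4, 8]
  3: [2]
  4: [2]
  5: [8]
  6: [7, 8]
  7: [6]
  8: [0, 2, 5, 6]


Visit 7, enqueue [6]
Visit 6, enqueue [8]
Visit 8, enqueue [0, 2, 5]
Visit 0, enqueue []
Visit 2, enqueue [1, 3, 4]
Visit 5, enqueue []
Visit 1, enqueue []
Visit 3, enqueue []
Visit 4, enqueue []

BFS order: [7, 6, 8, 0, 2, 5, 1, 3, 4]


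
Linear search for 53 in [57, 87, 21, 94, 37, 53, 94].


i=0: 57!=53
i=1: 87!=53
i=2: 21!=53
i=3: 94!=53
i=4: 37!=53
i=5: 53==53 found!

Found at 5, 6 comps


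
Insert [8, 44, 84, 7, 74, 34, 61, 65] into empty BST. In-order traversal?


Insert 8: root
Insert 44: R from 8
Insert 84: R from 8 -> R from 44
Insert 7: L from 8
Insert 74: R from 8 -> R from 44 -> L from 84
Insert 34: R from 8 -> L from 44
Insert 61: R from 8 -> R from 44 -> L from 84 -> L from 74
Insert 65: R from 8 -> R from 44 -> L from 84 -> L from 74 -> R from 61

In-order: [7, 8, 34, 44, 61, 65, 74, 84]


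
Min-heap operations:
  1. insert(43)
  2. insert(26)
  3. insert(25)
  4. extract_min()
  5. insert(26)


insert(43) -> [43]
insert(26) -> [26, 43]
insert(25) -> [25, 43, 26]
extract_min()->25, [26, 43]
insert(26) -> [26, 43, 26]

Final heap: [26, 43, 26]


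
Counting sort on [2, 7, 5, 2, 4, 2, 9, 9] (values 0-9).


Input: [2, 7, 5, 2, 4, 2, 9, 9]
Counts: [0, 0, 3, 0, 1, 1, 0, 1, 0, 2]

Sorted: [2, 2, 2, 4, 5, 7, 9, 9]


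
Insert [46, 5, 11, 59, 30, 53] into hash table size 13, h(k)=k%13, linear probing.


Insert 46: h=7 -> slot 7
Insert 5: h=5 -> slot 5
Insert 11: h=11 -> slot 11
Insert 59: h=7, 1 probes -> slot 8
Insert 30: h=4 -> slot 4
Insert 53: h=1 -> slot 1

Table: [None, 53, None, None, 30, 5, None, 46, 59, None, None, 11, None]


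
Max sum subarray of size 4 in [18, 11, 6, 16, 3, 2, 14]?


[0:4]: 51
[1:5]: 36
[2:6]: 27
[3:7]: 35

Max: 51 at [0:4]


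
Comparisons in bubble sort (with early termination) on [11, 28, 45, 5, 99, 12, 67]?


Algorithm: bubble sort (with early termination)
Input: [11, 28, 45, 5, 99, 12, 67]
Sorted: [5, 11, 12, 28, 45, 67, 99]

18


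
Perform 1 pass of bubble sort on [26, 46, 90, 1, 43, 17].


Initial: [26, 46, 90, 1, 43, 17]
Pass 1: [26, 46, 1, 43, 17, 90] (3 swaps)

After 1 pass: [26, 46, 1, 43, 17, 90]


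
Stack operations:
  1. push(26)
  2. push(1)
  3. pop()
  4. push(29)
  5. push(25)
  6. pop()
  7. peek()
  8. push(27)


push(26) -> [26]
push(1) -> [26, 1]
pop()->1, [26]
push(29) -> [26, 29]
push(25) -> [26, 29, 25]
pop()->25, [26, 29]
peek()->29
push(27) -> [26, 29, 27]

Final stack: [26, 29, 27]


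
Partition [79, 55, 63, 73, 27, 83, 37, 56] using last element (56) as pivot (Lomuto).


Pivot: 56
  55 <= 56: swap -> [55, 79, 63, 73, 27, 83, 37, 56]
  27 <= 56: swap -> [55, 27, 63, 73, 79, 83, 37, 56]
  37 <= 56: swap -> [55, 27, 37, 73, 79, 83, 63, 56]
Place pivot at 3: [55, 27, 37, 56, 79, 83, 63, 73]

Partitioned: [55, 27, 37, 56, 79, 83, 63, 73]


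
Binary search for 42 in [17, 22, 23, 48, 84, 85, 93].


Step 1: lo=0, hi=6, mid=3, val=48
Step 2: lo=0, hi=2, mid=1, val=22
Step 3: lo=2, hi=2, mid=2, val=23

Not found


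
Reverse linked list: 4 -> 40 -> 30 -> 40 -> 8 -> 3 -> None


Step 1: curr=4, set curr.next=prev(None) | reversed so far: 4
Step 2: curr=40, set curr.next=prev(4) | reversed so far: 40 -> 4
Step 3: curr=30, set curr.next=prev(40) | reversed so far: 30 -> 40 -> 4
Step 4: curr=40, set curr.next=prev(30) | reversed so far: 40 -> 30 -> 40 -> 4
Step 5: curr=8, set curr.next=prev(40) | reversed so far: 8 -> 40 -> 30 -> 40 -> 4
Step 6: curr=3, set curr.next=prev(8) | reversed so far: 3 -> 8 -> 40 -> 30 -> 40 -> 4

3 -> 8 -> 40 -> 30 -> 40 -> 4 -> None


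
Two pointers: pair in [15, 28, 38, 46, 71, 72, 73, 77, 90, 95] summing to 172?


lo=0(15)+hi=9(95)=110
lo=1(28)+hi=9(95)=123
lo=2(38)+hi=9(95)=133
lo=3(46)+hi=9(95)=141
lo=4(71)+hi=9(95)=166
lo=5(72)+hi=9(95)=167
lo=6(73)+hi=9(95)=168
lo=7(77)+hi=9(95)=172

Yes: 77+95=172


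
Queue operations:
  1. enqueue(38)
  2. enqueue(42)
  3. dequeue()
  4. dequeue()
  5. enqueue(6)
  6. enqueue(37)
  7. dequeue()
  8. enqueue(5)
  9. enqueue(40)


enqueue(38) -> [38]
enqueue(42) -> [38, 42]
dequeue()->38, [42]
dequeue()->42, []
enqueue(6) -> [6]
enqueue(37) -> [6, 37]
dequeue()->6, [37]
enqueue(5) -> [37, 5]
enqueue(40) -> [37, 5, 40]

Final queue: [37, 5, 40]


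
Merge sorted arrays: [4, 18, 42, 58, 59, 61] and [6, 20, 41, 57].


Take 4 from A
Take 6 from B
Take 18 from A
Take 20 from B
Take 41 from B
Take 42 from A
Take 57 from B

Merged: [4, 6, 18, 20, 41, 42, 57, 58, 59, 61]


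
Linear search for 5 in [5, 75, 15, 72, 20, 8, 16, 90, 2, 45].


i=0: 5==5 found!

Found at 0, 1 comps


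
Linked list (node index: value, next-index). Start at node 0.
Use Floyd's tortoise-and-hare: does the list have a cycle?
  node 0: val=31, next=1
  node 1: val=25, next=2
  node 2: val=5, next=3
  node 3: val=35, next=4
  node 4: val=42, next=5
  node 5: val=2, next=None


Floyd's tortoise (slow, +1) and hare (fast, +2):
  init: slow=0, fast=0
  step 1: slow=1, fast=2
  step 2: slow=2, fast=4
  step 3: fast 4->5->None, no cycle

Cycle: no


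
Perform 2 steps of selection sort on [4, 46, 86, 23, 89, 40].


Initial: [4, 46, 86, 23, 89, 40]
Step 1: min=4 at 0
  Swap: [4, 46, 86, 23, 89, 40]
Step 2: min=23 at 3
  Swap: [4, 23, 86, 46, 89, 40]

After 2 steps: [4, 23, 86, 46, 89, 40]


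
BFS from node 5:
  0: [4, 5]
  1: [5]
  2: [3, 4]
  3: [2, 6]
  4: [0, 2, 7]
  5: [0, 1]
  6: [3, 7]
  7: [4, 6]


Visit 5, enqueue [0, 1]
Visit 0, enqueue [4]
Visit 1, enqueue []
Visit 4, enqueue [2, 7]
Visit 2, enqueue [3]
Visit 7, enqueue [6]
Visit 3, enqueue []
Visit 6, enqueue []

BFS order: [5, 0, 1, 4, 2, 7, 3, 6]


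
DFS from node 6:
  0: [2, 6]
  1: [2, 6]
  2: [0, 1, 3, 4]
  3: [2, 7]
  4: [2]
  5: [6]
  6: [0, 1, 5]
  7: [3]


Visit 6, push [5, 1, 0]
Visit 0, push [2]
Visit 2, push [4, 3, 1]
Visit 1, push []
Visit 3, push [7]
Visit 7, push []
Visit 4, push []
Visit 5, push []

DFS order: [6, 0, 2, 1, 3, 7, 4, 5]


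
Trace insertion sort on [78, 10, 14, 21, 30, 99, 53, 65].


Initial: [78, 10, 14, 21, 30, 99, 53, 65]
Insert 10: [10, 78, 14, 21, 30, 99, 53, 65]
Insert 14: [10, 14, 78, 21, 30, 99, 53, 65]
Insert 21: [10, 14, 21, 78, 30, 99, 53, 65]
Insert 30: [10, 14, 21, 30, 78, 99, 53, 65]
Insert 99: [10, 14, 21, 30, 78, 99, 53, 65]
Insert 53: [10, 14, 21, 30, 53, 78, 99, 65]
Insert 65: [10, 14, 21, 30, 53, 65, 78, 99]

Sorted: [10, 14, 21, 30, 53, 65, 78, 99]


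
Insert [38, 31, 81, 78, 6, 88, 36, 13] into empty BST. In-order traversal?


Insert 38: root
Insert 31: L from 38
Insert 81: R from 38
Insert 78: R from 38 -> L from 81
Insert 6: L from 38 -> L from 31
Insert 88: R from 38 -> R from 81
Insert 36: L from 38 -> R from 31
Insert 13: L from 38 -> L from 31 -> R from 6

In-order: [6, 13, 31, 36, 38, 78, 81, 88]


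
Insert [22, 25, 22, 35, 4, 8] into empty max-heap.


Insert 22: [22]
Insert 25: [25, 22]
Insert 22: [25, 22, 22]
Insert 35: [35, 25, 22, 22]
Insert 4: [35, 25, 22, 22, 4]
Insert 8: [35, 25, 22, 22, 4, 8]

Final heap: [35, 25, 22, 22, 4, 8]


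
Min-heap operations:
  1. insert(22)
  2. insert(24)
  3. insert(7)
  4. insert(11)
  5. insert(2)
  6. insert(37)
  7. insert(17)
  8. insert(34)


insert(22) -> [22]
insert(24) -> [22, 24]
insert(7) -> [7, 24, 22]
insert(11) -> [7, 11, 22, 24]
insert(2) -> [2, 7, 22, 24, 11]
insert(37) -> [2, 7, 22, 24, 11, 37]
insert(17) -> [2, 7, 17, 24, 11, 37, 22]
insert(34) -> [2, 7, 17, 24, 11, 37, 22, 34]

Final heap: [2, 7, 17, 24, 11, 37, 22, 34]


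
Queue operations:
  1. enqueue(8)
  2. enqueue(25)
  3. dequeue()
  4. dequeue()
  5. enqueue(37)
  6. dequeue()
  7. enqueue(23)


enqueue(8) -> [8]
enqueue(25) -> [8, 25]
dequeue()->8, [25]
dequeue()->25, []
enqueue(37) -> [37]
dequeue()->37, []
enqueue(23) -> [23]

Final queue: [23]


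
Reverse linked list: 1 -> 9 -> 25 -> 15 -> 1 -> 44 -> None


Step 1: curr=1, set curr.next=prev(None) | reversed so far: 1
Step 2: curr=9, set curr.next=prev(1) | reversed so far: 9 -> 1
Step 3: curr=25, set curr.next=prev(9) | reversed so far: 25 -> 9 -> 1
Step 4: curr=15, set curr.next=prev(25) | reversed so far: 15 -> 25 -> 9 -> 1
Step 5: curr=1, set curr.next=prev(15) | reversed so far: 1 -> 15 -> 25 -> 9 -> 1
Step 6: curr=44, set curr.next=prev(1) | reversed so far: 44 -> 1 -> 15 -> 25 -> 9 -> 1

44 -> 1 -> 15 -> 25 -> 9 -> 1 -> None


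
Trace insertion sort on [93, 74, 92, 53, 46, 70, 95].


Initial: [93, 74, 92, 53, 46, 70, 95]
Insert 74: [74, 93, 92, 53, 46, 70, 95]
Insert 92: [74, 92, 93, 53, 46, 70, 95]
Insert 53: [53, 74, 92, 93, 46, 70, 95]
Insert 46: [46, 53, 74, 92, 93, 70, 95]
Insert 70: [46, 53, 70, 74, 92, 93, 95]
Insert 95: [46, 53, 70, 74, 92, 93, 95]

Sorted: [46, 53, 70, 74, 92, 93, 95]


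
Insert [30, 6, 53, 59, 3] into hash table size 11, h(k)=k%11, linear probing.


Insert 30: h=8 -> slot 8
Insert 6: h=6 -> slot 6
Insert 53: h=9 -> slot 9
Insert 59: h=4 -> slot 4
Insert 3: h=3 -> slot 3

Table: [None, None, None, 3, 59, None, 6, None, 30, 53, None]


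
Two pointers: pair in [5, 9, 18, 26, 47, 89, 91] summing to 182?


lo=0(5)+hi=6(91)=96
lo=1(9)+hi=6(91)=100
lo=2(18)+hi=6(91)=109
lo=3(26)+hi=6(91)=117
lo=4(47)+hi=6(91)=138
lo=5(89)+hi=6(91)=180

No pair found


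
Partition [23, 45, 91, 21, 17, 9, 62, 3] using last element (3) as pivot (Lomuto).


Pivot: 3
Place pivot at 0: [3, 45, 91, 21, 17, 9, 62, 23]

Partitioned: [3, 45, 91, 21, 17, 9, 62, 23]


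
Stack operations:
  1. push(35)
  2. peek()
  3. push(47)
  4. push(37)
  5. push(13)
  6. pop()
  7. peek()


push(35) -> [35]
peek()->35
push(47) -> [35, 47]
push(37) -> [35, 47, 37]
push(13) -> [35, 47, 37, 13]
pop()->13, [35, 47, 37]
peek()->37

Final stack: [35, 47, 37]


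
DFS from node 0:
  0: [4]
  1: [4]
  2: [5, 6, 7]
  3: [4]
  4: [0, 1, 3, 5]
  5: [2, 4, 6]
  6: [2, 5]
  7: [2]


Visit 0, push [4]
Visit 4, push [5, 3, 1]
Visit 1, push []
Visit 3, push []
Visit 5, push [6, 2]
Visit 2, push [7, 6]
Visit 6, push []
Visit 7, push []

DFS order: [0, 4, 1, 3, 5, 2, 6, 7]


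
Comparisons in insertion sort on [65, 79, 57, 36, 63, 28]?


Algorithm: insertion sort
Input: [65, 79, 57, 36, 63, 28]
Sorted: [28, 36, 57, 63, 65, 79]

14


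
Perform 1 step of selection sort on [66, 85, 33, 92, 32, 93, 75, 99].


Initial: [66, 85, 33, 92, 32, 93, 75, 99]
Step 1: min=32 at 4
  Swap: [32, 85, 33, 92, 66, 93, 75, 99]

After 1 step: [32, 85, 33, 92, 66, 93, 75, 99]


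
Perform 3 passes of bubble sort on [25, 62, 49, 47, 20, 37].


Initial: [25, 62, 49, 47, 20, 37]
Pass 1: [25, 49, 47, 20, 37, 62] (4 swaps)
Pass 2: [25, 47, 20, 37, 49, 62] (3 swaps)
Pass 3: [25, 20, 37, 47, 49, 62] (2 swaps)

After 3 passes: [25, 20, 37, 47, 49, 62]


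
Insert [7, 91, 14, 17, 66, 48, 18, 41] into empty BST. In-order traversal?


Insert 7: root
Insert 91: R from 7
Insert 14: R from 7 -> L from 91
Insert 17: R from 7 -> L from 91 -> R from 14
Insert 66: R from 7 -> L from 91 -> R from 14 -> R from 17
Insert 48: R from 7 -> L from 91 -> R from 14 -> R from 17 -> L from 66
Insert 18: R from 7 -> L from 91 -> R from 14 -> R from 17 -> L from 66 -> L from 48
Insert 41: R from 7 -> L from 91 -> R from 14 -> R from 17 -> L from 66 -> L from 48 -> R from 18

In-order: [7, 14, 17, 18, 41, 48, 66, 91]


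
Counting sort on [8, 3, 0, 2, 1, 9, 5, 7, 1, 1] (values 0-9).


Input: [8, 3, 0, 2, 1, 9, 5, 7, 1, 1]
Counts: [1, 3, 1, 1, 0, 1, 0, 1, 1, 1]

Sorted: [0, 1, 1, 1, 2, 3, 5, 7, 8, 9]


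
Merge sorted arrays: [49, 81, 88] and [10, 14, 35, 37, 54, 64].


Take 10 from B
Take 14 from B
Take 35 from B
Take 37 from B
Take 49 from A
Take 54 from B
Take 64 from B

Merged: [10, 14, 35, 37, 49, 54, 64, 81, 88]


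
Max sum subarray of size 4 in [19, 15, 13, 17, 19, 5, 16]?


[0:4]: 64
[1:5]: 64
[2:6]: 54
[3:7]: 57

Max: 64 at [0:4]


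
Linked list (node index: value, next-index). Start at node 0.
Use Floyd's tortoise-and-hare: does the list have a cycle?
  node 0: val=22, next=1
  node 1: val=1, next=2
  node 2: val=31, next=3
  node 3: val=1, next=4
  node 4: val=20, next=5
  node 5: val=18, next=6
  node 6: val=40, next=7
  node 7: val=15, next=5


Floyd's tortoise (slow, +1) and hare (fast, +2):
  init: slow=0, fast=0
  step 1: slow=1, fast=2
  step 2: slow=2, fast=4
  step 3: slow=3, fast=6
  step 4: slow=4, fast=5
  step 5: slow=5, fast=7
  step 6: slow=6, fast=6
  slow == fast at node 6: cycle detected

Cycle: yes


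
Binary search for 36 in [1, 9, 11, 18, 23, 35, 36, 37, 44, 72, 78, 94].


Step 1: lo=0, hi=11, mid=5, val=35
Step 2: lo=6, hi=11, mid=8, val=44
Step 3: lo=6, hi=7, mid=6, val=36

Found at index 6


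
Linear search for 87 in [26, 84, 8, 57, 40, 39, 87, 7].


i=0: 26!=87
i=1: 84!=87
i=2: 8!=87
i=3: 57!=87
i=4: 40!=87
i=5: 39!=87
i=6: 87==87 found!

Found at 6, 7 comps


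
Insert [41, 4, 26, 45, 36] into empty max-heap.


Insert 41: [41]
Insert 4: [41, 4]
Insert 26: [41, 4, 26]
Insert 45: [45, 41, 26, 4]
Insert 36: [45, 41, 26, 4, 36]

Final heap: [45, 41, 26, 4, 36]


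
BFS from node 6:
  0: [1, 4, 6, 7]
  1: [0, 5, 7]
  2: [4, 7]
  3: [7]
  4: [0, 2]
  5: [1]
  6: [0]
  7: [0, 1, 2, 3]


Visit 6, enqueue [0]
Visit 0, enqueue [1, 4, 7]
Visit 1, enqueue [5]
Visit 4, enqueue [2]
Visit 7, enqueue [3]
Visit 5, enqueue []
Visit 2, enqueue []
Visit 3, enqueue []

BFS order: [6, 0, 1, 4, 7, 5, 2, 3]


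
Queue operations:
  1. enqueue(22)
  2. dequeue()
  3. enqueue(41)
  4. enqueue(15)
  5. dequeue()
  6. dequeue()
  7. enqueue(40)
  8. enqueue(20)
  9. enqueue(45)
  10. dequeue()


enqueue(22) -> [22]
dequeue()->22, []
enqueue(41) -> [41]
enqueue(15) -> [41, 15]
dequeue()->41, [15]
dequeue()->15, []
enqueue(40) -> [40]
enqueue(20) -> [40, 20]
enqueue(45) -> [40, 20, 45]
dequeue()->40, [20, 45]

Final queue: [20, 45]


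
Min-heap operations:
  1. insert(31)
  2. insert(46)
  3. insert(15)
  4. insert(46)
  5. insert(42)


insert(31) -> [31]
insert(46) -> [31, 46]
insert(15) -> [15, 46, 31]
insert(46) -> [15, 46, 31, 46]
insert(42) -> [15, 42, 31, 46, 46]

Final heap: [15, 42, 31, 46, 46]


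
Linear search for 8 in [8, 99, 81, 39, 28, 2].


i=0: 8==8 found!

Found at 0, 1 comps


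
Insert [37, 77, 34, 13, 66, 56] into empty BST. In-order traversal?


Insert 37: root
Insert 77: R from 37
Insert 34: L from 37
Insert 13: L from 37 -> L from 34
Insert 66: R from 37 -> L from 77
Insert 56: R from 37 -> L from 77 -> L from 66

In-order: [13, 34, 37, 56, 66, 77]


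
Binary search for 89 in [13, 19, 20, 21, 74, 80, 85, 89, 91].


Step 1: lo=0, hi=8, mid=4, val=74
Step 2: lo=5, hi=8, mid=6, val=85
Step 3: lo=7, hi=8, mid=7, val=89

Found at index 7


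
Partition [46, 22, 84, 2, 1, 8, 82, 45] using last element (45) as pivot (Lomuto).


Pivot: 45
  22 <= 45: swap -> [22, 46, 84, 2, 1, 8, 82, 45]
  2 <= 45: swap -> [22, 2, 84, 46, 1, 8, 82, 45]
  1 <= 45: swap -> [22, 2, 1, 46, 84, 8, 82, 45]
  8 <= 45: swap -> [22, 2, 1, 8, 84, 46, 82, 45]
Place pivot at 4: [22, 2, 1, 8, 45, 46, 82, 84]

Partitioned: [22, 2, 1, 8, 45, 46, 82, 84]


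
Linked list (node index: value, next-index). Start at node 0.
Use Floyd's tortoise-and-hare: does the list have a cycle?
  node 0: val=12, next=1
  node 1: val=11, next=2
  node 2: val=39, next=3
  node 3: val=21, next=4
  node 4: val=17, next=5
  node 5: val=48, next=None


Floyd's tortoise (slow, +1) and hare (fast, +2):
  init: slow=0, fast=0
  step 1: slow=1, fast=2
  step 2: slow=2, fast=4
  step 3: fast 4->5->None, no cycle

Cycle: no


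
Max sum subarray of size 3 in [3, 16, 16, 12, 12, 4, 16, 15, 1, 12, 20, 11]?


[0:3]: 35
[1:4]: 44
[2:5]: 40
[3:6]: 28
[4:7]: 32
[5:8]: 35
[6:9]: 32
[7:10]: 28
[8:11]: 33
[9:12]: 43

Max: 44 at [1:4]


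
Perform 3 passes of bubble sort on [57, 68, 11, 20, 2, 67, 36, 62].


Initial: [57, 68, 11, 20, 2, 67, 36, 62]
Pass 1: [57, 11, 20, 2, 67, 36, 62, 68] (6 swaps)
Pass 2: [11, 20, 2, 57, 36, 62, 67, 68] (5 swaps)
Pass 3: [11, 2, 20, 36, 57, 62, 67, 68] (2 swaps)

After 3 passes: [11, 2, 20, 36, 57, 62, 67, 68]


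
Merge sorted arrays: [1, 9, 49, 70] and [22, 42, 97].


Take 1 from A
Take 9 from A
Take 22 from B
Take 42 from B
Take 49 from A
Take 70 from A

Merged: [1, 9, 22, 42, 49, 70, 97]


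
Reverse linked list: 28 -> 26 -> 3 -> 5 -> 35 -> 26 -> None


Step 1: curr=28, set curr.next=prev(None) | reversed so far: 28
Step 2: curr=26, set curr.next=prev(28) | reversed so far: 26 -> 28
Step 3: curr=3, set curr.next=prev(26) | reversed so far: 3 -> 26 -> 28
Step 4: curr=5, set curr.next=prev(3) | reversed so far: 5 -> 3 -> 26 -> 28
Step 5: curr=35, set curr.next=prev(5) | reversed so far: 35 -> 5 -> 3 -> 26 -> 28
Step 6: curr=26, set curr.next=prev(35) | reversed so far: 26 -> 35 -> 5 -> 3 -> 26 -> 28

26 -> 35 -> 5 -> 3 -> 26 -> 28 -> None


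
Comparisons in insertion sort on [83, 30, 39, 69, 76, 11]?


Algorithm: insertion sort
Input: [83, 30, 39, 69, 76, 11]
Sorted: [11, 30, 39, 69, 76, 83]

12


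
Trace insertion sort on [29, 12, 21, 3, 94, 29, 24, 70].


Initial: [29, 12, 21, 3, 94, 29, 24, 70]
Insert 12: [12, 29, 21, 3, 94, 29, 24, 70]
Insert 21: [12, 21, 29, 3, 94, 29, 24, 70]
Insert 3: [3, 12, 21, 29, 94, 29, 24, 70]
Insert 94: [3, 12, 21, 29, 94, 29, 24, 70]
Insert 29: [3, 12, 21, 29, 29, 94, 24, 70]
Insert 24: [3, 12, 21, 24, 29, 29, 94, 70]
Insert 70: [3, 12, 21, 24, 29, 29, 70, 94]

Sorted: [3, 12, 21, 24, 29, 29, 70, 94]


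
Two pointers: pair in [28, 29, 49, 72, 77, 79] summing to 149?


lo=0(28)+hi=5(79)=107
lo=1(29)+hi=5(79)=108
lo=2(49)+hi=5(79)=128
lo=3(72)+hi=5(79)=151
lo=3(72)+hi=4(77)=149

Yes: 72+77=149


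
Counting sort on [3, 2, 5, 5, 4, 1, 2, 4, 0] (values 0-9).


Input: [3, 2, 5, 5, 4, 1, 2, 4, 0]
Counts: [1, 1, 2, 1, 2, 2, 0, 0, 0, 0]

Sorted: [0, 1, 2, 2, 3, 4, 4, 5, 5]


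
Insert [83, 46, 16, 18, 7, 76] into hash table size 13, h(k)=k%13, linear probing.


Insert 83: h=5 -> slot 5
Insert 46: h=7 -> slot 7
Insert 16: h=3 -> slot 3
Insert 18: h=5, 1 probes -> slot 6
Insert 7: h=7, 1 probes -> slot 8
Insert 76: h=11 -> slot 11

Table: [None, None, None, 16, None, 83, 18, 46, 7, None, None, 76, None]


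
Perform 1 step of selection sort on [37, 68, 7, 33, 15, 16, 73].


Initial: [37, 68, 7, 33, 15, 16, 73]
Step 1: min=7 at 2
  Swap: [7, 68, 37, 33, 15, 16, 73]

After 1 step: [7, 68, 37, 33, 15, 16, 73]


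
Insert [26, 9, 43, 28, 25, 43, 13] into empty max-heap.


Insert 26: [26]
Insert 9: [26, 9]
Insert 43: [43, 9, 26]
Insert 28: [43, 28, 26, 9]
Insert 25: [43, 28, 26, 9, 25]
Insert 43: [43, 28, 43, 9, 25, 26]
Insert 13: [43, 28, 43, 9, 25, 26, 13]

Final heap: [43, 28, 43, 9, 25, 26, 13]


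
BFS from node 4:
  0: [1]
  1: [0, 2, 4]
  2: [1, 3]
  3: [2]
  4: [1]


Visit 4, enqueue [1]
Visit 1, enqueue [0, 2]
Visit 0, enqueue []
Visit 2, enqueue [3]
Visit 3, enqueue []

BFS order: [4, 1, 0, 2, 3]


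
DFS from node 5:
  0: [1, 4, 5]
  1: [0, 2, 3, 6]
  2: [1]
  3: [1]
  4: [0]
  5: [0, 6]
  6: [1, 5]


Visit 5, push [6, 0]
Visit 0, push [4, 1]
Visit 1, push [6, 3, 2]
Visit 2, push []
Visit 3, push []
Visit 6, push []
Visit 4, push []

DFS order: [5, 0, 1, 2, 3, 6, 4]


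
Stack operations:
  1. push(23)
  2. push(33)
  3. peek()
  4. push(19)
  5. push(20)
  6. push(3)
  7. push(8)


push(23) -> [23]
push(33) -> [23, 33]
peek()->33
push(19) -> [23, 33, 19]
push(20) -> [23, 33, 19, 20]
push(3) -> [23, 33, 19, 20, 3]
push(8) -> [23, 33, 19, 20, 3, 8]

Final stack: [23, 33, 19, 20, 3, 8]


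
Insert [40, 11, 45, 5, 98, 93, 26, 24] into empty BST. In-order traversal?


Insert 40: root
Insert 11: L from 40
Insert 45: R from 40
Insert 5: L from 40 -> L from 11
Insert 98: R from 40 -> R from 45
Insert 93: R from 40 -> R from 45 -> L from 98
Insert 26: L from 40 -> R from 11
Insert 24: L from 40 -> R from 11 -> L from 26

In-order: [5, 11, 24, 26, 40, 45, 93, 98]
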